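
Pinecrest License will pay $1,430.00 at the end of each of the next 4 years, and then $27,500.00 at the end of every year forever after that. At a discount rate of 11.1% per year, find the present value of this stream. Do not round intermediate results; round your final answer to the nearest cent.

PV of 4-year annuity: $1,430.00 × [1 − (1+0.111)^−4] / 0.111 = 4427.04159
Perpetuity value at year 4: $27,500.00 / 0.111 = 247747.74775
PV of perpetuity: 247747.74775 / (1+0.111)^4 = 162612.33247
Total PV = 4427.04159 + 162612.33247 = 167039.37407

$167039.37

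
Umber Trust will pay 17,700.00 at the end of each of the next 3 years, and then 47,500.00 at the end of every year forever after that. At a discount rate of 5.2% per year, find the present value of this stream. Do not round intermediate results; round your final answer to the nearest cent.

832611.92

PV of 3-year annuity: 17,700.00 × [1 − (1+0.052)^−3] / 0.052 = 48021.41770
Perpetuity value at year 3: 47,500.00 / 0.052 = 913461.53846
PV of perpetuity: 913461.53846 / (1+0.052)^3 = 784590.50225
Total PV = 48021.41770 + 784590.50225 = 832611.91996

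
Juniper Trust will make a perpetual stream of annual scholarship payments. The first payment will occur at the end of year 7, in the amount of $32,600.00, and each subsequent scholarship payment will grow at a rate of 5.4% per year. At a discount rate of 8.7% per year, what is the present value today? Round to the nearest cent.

Value at end of year 6: C₁ / (r − g) = $32,600.00 / (0.087 − 0.054) = $987,878.7879
Discount to today: PV = $987,878.7879 / (1 + 0.087)^6 = $987,878.7879 / 1.649595 = $598,861.50

$598861.50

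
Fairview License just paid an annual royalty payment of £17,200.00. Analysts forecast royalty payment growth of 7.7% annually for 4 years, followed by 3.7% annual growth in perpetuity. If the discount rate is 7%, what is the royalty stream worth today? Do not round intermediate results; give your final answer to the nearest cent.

£624712.84

D_1 = 18524.40000
D_2 = 19950.77880
D_3 = 21486.98877
D_4 = 23141.48690
Terminal value at year 4: TV = D_4×(1+g_2)/(r−g_2) = 23997.72192/0.033 = 727203.69449
P_0 = D_1/(1+r)^1 + D_2/(1+r)^2 + D_3/(1+r)^3 + D_4/(1+r)^4 + TV/(1+r)^4
    = 17312.52336 + 17425.78286 + 17539.78331 + 17654.52956 + 554780.21671 = 624712.83581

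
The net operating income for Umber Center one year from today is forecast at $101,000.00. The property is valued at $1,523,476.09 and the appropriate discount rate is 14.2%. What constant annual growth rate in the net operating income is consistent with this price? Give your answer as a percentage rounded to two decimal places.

P = D₁/(r−g) ⇒ g = r − D₁/P = 0.142 − $101,000.00/$1,523,476.09 = 0.075704

7.57%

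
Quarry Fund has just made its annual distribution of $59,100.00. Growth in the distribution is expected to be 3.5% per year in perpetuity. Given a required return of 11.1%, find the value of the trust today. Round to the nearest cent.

$804848.68

D₁ = D₀ × (1 + g) = $59,100.00 × 1.035 = $61,168.5000
Growing perpetuity: P = D₁ / (r − g) = $61,168.5000 / (0.111 − 0.035) = $804,848.68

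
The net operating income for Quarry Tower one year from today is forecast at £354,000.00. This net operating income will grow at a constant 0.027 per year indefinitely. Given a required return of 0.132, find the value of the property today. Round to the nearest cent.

Growing perpetuity: P = D₁ / (r − g) = £354,000.0000 / (0.132 − 0.027) = £3,371,428.57

£3371428.57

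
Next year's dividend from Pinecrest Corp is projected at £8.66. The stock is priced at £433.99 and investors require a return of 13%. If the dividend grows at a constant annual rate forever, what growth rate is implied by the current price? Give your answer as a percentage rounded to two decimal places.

P = D₁/(r−g) ⇒ g = r − D₁/P = 0.13 − £8.66/£433.99 = 0.110046

11.00%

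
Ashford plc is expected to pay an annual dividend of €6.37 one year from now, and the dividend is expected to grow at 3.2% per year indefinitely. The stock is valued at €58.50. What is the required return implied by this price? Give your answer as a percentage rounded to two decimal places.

14.09%

P = D₁/(r − g) ⇒ r = D₁/P + g = €6.3700/€58.50 + 0.032 = 0.108889 + 0.032 = 0.140889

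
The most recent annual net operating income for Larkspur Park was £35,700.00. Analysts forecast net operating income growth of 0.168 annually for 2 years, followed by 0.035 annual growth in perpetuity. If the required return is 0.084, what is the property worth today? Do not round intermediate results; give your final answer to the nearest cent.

£955380.28

D_1 = 41697.60000
D_2 = 48702.79680
Terminal value at year 2: TV = D_2×(1+g_2)/(r−g_2) = 50407.39469/0.049 = 1028722.34057
P_0 = D_1/(1+r)^1 + D_2/(1+r)^2 + TV/(1+r)^2
    = 38466.42066 + 41447.21341 + 875466.65059 = 955380.28466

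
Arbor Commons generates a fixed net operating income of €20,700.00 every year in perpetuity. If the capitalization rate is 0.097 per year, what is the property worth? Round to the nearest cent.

Level perpetuity: PV = C / r = €20,700.00 / 0.097 = €213,402.06

€213402.06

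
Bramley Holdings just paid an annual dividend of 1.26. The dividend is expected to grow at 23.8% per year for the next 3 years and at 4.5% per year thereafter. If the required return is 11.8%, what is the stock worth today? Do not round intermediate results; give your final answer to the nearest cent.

29.14

D_1 = 1.55988
D_2 = 1.93113
D_3 = 2.39074
Terminal value at year 3: TV = D_3×(1+g_2)/(r−g_2) = 2.49832/0.073 = 34.22362
P_0 = D_1/(1+r)^1 + D_2/(1+r)^2 + D_3/(1+r)^3 + TV/(1+r)^3
    = 1.39524 + 1.54500 + 1.71083 + 24.49066 = 29.14173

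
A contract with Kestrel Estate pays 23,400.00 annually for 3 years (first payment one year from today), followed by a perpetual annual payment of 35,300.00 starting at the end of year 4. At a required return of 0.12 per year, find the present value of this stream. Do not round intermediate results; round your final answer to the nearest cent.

PV of 3-year annuity: 23,400.00 × [1 − (1+0.12)^−3] / 0.12 = 56202.85168
Perpetuity value at year 3: 35,300.00 / 0.12 = 294166.66667
PV of perpetuity: 294166.66667 / (1+0.12)^3 = 209382.02290
Total PV = 56202.85168 + 209382.02290 = 265584.87457

265584.87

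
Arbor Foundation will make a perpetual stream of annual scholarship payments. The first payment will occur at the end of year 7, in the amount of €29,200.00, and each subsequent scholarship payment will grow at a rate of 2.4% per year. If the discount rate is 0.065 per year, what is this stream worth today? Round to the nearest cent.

Value at end of year 6: C₁ / (r − g) = €29,200.00 / (0.065 − 0.024) = €712,195.1220
Discount to today: PV = €712,195.1220 / (1 + 0.065)^6 = €712,195.1220 / 1.459142 = €488,091.62

€488091.62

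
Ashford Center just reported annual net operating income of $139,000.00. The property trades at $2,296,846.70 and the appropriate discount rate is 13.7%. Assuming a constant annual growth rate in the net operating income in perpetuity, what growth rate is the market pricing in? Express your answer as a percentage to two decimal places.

P = D₀(1+g)/(r−g) ⇒ P(r−g) = D₀(1+g) ⇒ g(P+D₀) = P·r − D₀
g = (P·r − D₀)/(P + D₀) = ($2,296,846.70×0.137 − $139,000.00) / ($2,296,846.70 + $139,000.00) = 0.072118

7.21%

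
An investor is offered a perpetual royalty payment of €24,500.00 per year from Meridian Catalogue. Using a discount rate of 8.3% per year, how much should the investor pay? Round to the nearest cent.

Level perpetuity: PV = C / r = €24,500.00 / 0.083 = €295,180.72

€295180.72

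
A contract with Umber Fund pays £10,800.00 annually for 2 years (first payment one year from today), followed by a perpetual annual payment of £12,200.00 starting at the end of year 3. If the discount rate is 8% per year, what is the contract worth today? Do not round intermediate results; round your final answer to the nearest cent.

PV of 2-year annuity: £10,800.00 × [1 − (1+0.08)^−2] / 0.08 = 19259.25926
Perpetuity value at year 2: £12,200.00 / 0.08 = 152500.00000
PV of perpetuity: 152500.00000 / (1+0.08)^2 = 130744.17010
Total PV = 19259.25926 + 130744.17010 = 150003.42936

£150003.43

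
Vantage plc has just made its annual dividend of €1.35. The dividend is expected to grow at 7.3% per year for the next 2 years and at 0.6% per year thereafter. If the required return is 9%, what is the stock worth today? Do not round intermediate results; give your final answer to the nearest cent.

€18.30

D_1 = 1.44855
D_2 = 1.55429
Terminal value at year 2: TV = D_2×(1+g_2)/(r−g_2) = 1.56362/0.084 = 18.61452
P_0 = D_1/(1+r)^1 + D_2/(1+r)^2 + TV/(1+r)^2
    = 1.32894 + 1.30822 + 15.66747 = 18.30463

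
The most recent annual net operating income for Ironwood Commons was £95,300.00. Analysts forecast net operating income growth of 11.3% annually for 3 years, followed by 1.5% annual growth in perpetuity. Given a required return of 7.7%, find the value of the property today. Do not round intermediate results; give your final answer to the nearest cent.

D_1 = 106068.90000
D_2 = 118054.68570
D_3 = 131394.86518
Terminal value at year 3: TV = D_3×(1+g_2)/(r−g_2) = 133365.78816/0.062 = 2151061.09938
P_0 = D_1/(1+r)^1 + D_2/(1+r)^2 + D_3/(1+r)^3 + TV/(1+r)^3
    = 98485.51532 + 101777.51026 + 105179.54403 + 1721890.92244 = 2027333.49205

£2027333.49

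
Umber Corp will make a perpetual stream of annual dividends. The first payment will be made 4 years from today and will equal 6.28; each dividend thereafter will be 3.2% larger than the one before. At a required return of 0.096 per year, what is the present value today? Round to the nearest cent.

74.53

Value at end of year 3: C₁ / (r − g) = 6.28 / (0.096 − 0.032) = 98.1250
Discount to today: PV = 98.1250 / (1 + 0.096)^3 = 98.1250 / 1.316533 = 74.53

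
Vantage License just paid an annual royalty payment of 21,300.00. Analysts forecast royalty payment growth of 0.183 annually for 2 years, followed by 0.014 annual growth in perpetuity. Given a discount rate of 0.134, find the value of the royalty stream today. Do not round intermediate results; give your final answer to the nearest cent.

241276.19

D_1 = 25197.90000
D_2 = 29809.11570
Terminal value at year 2: TV = D_2×(1+g_2)/(r−g_2) = 30226.44332/0.12 = 251887.02767
P_0 = D_1/(1+r)^1 + D_2/(1+r)^2 + TV/(1+r)^2
    = 22220.37037 + 23180.50983 + 195875.30807 = 241276.18827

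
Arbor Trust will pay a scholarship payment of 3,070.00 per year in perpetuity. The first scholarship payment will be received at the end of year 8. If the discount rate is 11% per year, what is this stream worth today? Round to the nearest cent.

13442.65

Value at end of year 7: C / r = 3,070.00 / 0.11 = 27,909.0909
Discount to today: PV = 27,909.0909 / (1 + 0.11)^7 = 27,909.0909 / 2.076160 = 13,442.65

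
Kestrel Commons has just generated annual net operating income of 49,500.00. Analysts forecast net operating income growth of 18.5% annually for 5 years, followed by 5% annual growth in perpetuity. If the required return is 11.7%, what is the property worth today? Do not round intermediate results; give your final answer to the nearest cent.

1338968.89

D_1 = 58657.50000
D_2 = 69509.13750
D_3 = 82368.32794
D_4 = 97606.46861
D_5 = 115663.66530
Terminal value at year 5: TV = D_5×(1+g_2)/(r−g_2) = 121446.84856/0.067 = 1812639.53079
P_0 = D_1/(1+r)^1 + D_2/(1+r)^2 + D_3/(1+r)^3 + D_4/(1+r)^4 + D_5/(1+r)^5 + TV/(1+r)^5
    = 52513.42883 + 55710.30722 + 59101.80309 + 62699.76424 + 66516.75974 + 1042426.83175 = 1338968.89486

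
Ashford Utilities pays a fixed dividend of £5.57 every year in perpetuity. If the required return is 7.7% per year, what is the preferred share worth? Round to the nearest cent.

Level perpetuity: PV = C / r = £5.57 / 0.077 = £72.34

£72.34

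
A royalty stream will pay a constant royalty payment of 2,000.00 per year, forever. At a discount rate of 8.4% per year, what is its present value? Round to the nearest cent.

23809.52

Level perpetuity: PV = C / r = 2,000.00 / 0.084 = 23,809.52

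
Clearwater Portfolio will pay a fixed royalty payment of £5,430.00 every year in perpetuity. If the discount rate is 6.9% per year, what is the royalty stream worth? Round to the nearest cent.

Level perpetuity: PV = C / r = £5,430.00 / 0.069 = £78,695.65

£78695.65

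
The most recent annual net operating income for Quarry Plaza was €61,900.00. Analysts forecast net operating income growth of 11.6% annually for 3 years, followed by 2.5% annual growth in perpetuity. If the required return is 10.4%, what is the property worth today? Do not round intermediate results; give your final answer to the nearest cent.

D_1 = 69080.40000
D_2 = 77093.72640
D_3 = 86036.59866
Terminal value at year 3: TV = D_3×(1+g_2)/(r−g_2) = 88187.51363/0.079 = 1116297.64087
P_0 = D_1/(1+r)^1 + D_2/(1+r)^2 + D_3/(1+r)^3 + TV/(1+r)^3
    = 62572.82609 + 63252.96550 + 63940.49773 + 829607.72377 = 1019374.01309

€1019374.01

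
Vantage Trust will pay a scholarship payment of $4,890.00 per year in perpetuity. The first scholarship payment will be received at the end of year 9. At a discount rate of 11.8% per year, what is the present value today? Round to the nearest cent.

Value at end of year 8: C / r = $4,890.00 / 0.118 = $41,440.6780
Discount to today: PV = $41,440.6780 / (1 + 0.118)^8 = $41,440.6780 / 2.440813 = $16,978.23

$16978.23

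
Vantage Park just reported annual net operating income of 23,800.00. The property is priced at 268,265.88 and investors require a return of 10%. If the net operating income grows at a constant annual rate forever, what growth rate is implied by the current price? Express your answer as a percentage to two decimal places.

P = D₀(1+g)/(r−g) ⇒ P(r−g) = D₀(1+g) ⇒ g(P+D₀) = P·r − D₀
g = (P·r − D₀)/(P + D₀) = (268,265.88×0.1 − 23,800.00) / (268,265.88 + 23,800.00) = 0.010363

1.04%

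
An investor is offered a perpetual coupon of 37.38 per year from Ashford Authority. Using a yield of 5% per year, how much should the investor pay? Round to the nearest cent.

Level perpetuity: PV = C / r = 37.38 / 0.05 = 747.60

747.60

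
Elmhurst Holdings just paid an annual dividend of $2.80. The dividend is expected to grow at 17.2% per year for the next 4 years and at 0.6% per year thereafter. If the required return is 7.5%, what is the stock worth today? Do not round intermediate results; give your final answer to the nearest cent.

$71.64

D_1 = 3.28160
D_2 = 3.84604
D_3 = 4.50755
D_4 = 5.28285
Terminal value at year 4: TV = D_4×(1+g_2)/(r−g_2) = 5.31455/0.069 = 77.02246
P_0 = D_1/(1+r)^1 + D_2/(1+r)^2 + D_3/(1+r)^3 + D_4/(1+r)^4 + TV/(1+r)^4
    = 3.05265 + 3.32810 + 3.62840 + 3.95580 + 57.67446 = 71.63941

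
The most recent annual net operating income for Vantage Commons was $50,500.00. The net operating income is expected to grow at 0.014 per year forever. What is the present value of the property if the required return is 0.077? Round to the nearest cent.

D₁ = D₀ × (1 + g) = $50,500.00 × 1.014 = $51,207.0000
Growing perpetuity: P = D₁ / (r − g) = $51,207.0000 / (0.077 − 0.014) = $812,809.52

$812809.52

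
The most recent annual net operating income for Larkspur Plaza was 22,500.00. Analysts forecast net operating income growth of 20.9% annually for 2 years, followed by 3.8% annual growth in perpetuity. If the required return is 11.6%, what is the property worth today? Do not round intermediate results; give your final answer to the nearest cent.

D_1 = 27202.50000
D_2 = 32887.82250
Terminal value at year 2: TV = D_2×(1+g_2)/(r−g_2) = 34137.55976/0.078 = 437661.02250
P_0 = D_1/(1+r)^1 + D_2/(1+r)^2 + TV/(1+r)^2
    = 24375.00000 + 26406.25000 + 351406.25000 = 402187.50000

402187.50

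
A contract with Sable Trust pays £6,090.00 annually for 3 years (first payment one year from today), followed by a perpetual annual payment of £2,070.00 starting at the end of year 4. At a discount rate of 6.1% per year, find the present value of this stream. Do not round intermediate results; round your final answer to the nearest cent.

PV of 3-year annuity: £6,090.00 × [1 − (1+0.061)^−3] / 0.061 = 16248.57140
Perpetuity value at year 3: £2,070.00 / 0.061 = 33934.42623
PV of perpetuity: 33934.42623 / (1+0.061)^3 = 28411.51280
Total PV = 16248.57140 + 28411.51280 = 44660.08420

£44660.08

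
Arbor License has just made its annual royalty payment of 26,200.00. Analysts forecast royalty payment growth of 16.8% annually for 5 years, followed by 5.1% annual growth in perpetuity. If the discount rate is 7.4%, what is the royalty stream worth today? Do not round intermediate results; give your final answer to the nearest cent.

1990931.05

D_1 = 30601.60000
D_2 = 35742.66880
D_3 = 41747.43716
D_4 = 48761.00660
D_5 = 56952.85571
Terminal value at year 5: TV = D_5×(1+g_2)/(r−g_2) = 59857.45135/0.023 = 2602497.88483
P_0 = D_1/(1+r)^1 + D_2/(1+r)^2 + D_3/(1+r)^3 + D_4/(1+r)^4 + D_5/(1+r)^5 + TV/(1+r)^5
    = 28493.10987 + 30986.92023 + 33698.99705 + 36648.44372 + 39856.03563 + 1821247.54095 = 1990931.04744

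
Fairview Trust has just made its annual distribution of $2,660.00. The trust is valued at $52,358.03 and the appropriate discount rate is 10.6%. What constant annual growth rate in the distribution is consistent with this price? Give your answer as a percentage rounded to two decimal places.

P = D₀(1+g)/(r−g) ⇒ P(r−g) = D₀(1+g) ⇒ g(P+D₀) = P·r − D₀
g = (P·r − D₀)/(P + D₀) = ($52,358.03×0.106 − $2,660.00) / ($52,358.03 + $2,660.00) = 0.052527

5.25%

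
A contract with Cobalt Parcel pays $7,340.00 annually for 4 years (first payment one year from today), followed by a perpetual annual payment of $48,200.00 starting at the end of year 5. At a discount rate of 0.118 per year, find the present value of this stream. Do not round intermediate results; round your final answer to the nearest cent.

PV of 4-year annuity: $7,340.00 × [1 − (1+0.118)^−4] / 0.118 = 22388.37898
Perpetuity value at year 4: $48,200.00 / 0.118 = 408474.57627
PV of perpetuity: 408474.57627 / (1+0.118)^4 = 261455.52084
Total PV = 22388.37898 + 261455.52084 = 283843.89982

$283843.90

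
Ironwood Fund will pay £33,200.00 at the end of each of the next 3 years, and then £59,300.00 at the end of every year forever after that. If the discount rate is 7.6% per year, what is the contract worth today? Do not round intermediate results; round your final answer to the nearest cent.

PV of 3-year annuity: £33,200.00 × [1 − (1+0.076)^−3] / 0.076 = 86180.93533
Perpetuity value at year 3: £59,300.00 / 0.076 = 780263.15789
PV of perpetuity: 780263.15789 / (1+0.076)^3 = 626331.54749
Total PV = 86180.93533 + 626331.54749 = 712512.48283

£712512.48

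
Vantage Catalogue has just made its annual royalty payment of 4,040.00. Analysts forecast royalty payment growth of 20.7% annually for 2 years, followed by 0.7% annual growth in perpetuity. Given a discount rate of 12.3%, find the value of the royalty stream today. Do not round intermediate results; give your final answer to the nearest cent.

49523.43

D_1 = 4876.28000
D_2 = 5885.66996
Terminal value at year 2: TV = D_2×(1+g_2)/(r−g_2) = 5926.86965/0.116 = 51093.70388
P_0 = D_1/(1+r)^1 + D_2/(1+r)^2 + TV/(1+r)^2
    = 4342.19056 + 4666.98487 + 40514.25657 = 49523.43200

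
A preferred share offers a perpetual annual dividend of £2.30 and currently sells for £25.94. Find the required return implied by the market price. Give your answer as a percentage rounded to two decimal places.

P = C/r ⇒ r = C/P = £2.30/£25.94 = 0.088666

8.87%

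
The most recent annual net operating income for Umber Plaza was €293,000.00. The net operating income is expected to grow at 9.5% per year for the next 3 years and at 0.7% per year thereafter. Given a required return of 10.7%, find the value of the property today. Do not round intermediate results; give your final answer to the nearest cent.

€3715675.26

D_1 = 320835.00000
D_2 = 351314.32500
D_3 = 384689.18588
Terminal value at year 3: TV = D_3×(1+g_2)/(r−g_2) = 387382.01018/0.1 = 3873820.10176
P_0 = D_1/(1+r)^1 + D_2/(1+r)^2 + D_3/(1+r)^3 + TV/(1+r)^3
    = 289823.84824 + 286682.12631 + 283574.46098 + 2855594.82207 = 3715675.25760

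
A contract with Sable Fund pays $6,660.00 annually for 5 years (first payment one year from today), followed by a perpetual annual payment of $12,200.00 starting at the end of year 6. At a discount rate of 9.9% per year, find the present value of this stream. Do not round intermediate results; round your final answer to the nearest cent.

$102177.60

PV of 5-year annuity: $6,660.00 × [1 − (1+0.099)^−5] / 0.099 = 25311.26902
Perpetuity value at year 5: $12,200.00 / 0.099 = 123232.32323
PV of perpetuity: 123232.32323 / (1+0.099)^5 = 76866.33493
Total PV = 25311.26902 + 76866.33493 = 102177.60396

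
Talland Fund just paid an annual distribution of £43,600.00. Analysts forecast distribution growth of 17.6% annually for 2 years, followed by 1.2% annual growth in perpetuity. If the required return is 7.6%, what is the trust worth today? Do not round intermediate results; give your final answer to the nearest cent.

£923258.36

D_1 = 51273.60000
D_2 = 60297.75360
Terminal value at year 2: TV = D_2×(1+g_2)/(r−g_2) = 61021.32664/0.064 = 953458.22880
P_0 = D_1/(1+r)^1 + D_2/(1+r)^2 + TV/(1+r)^2
    = 47652.04461 + 52080.67329 + 823525.64641 = 923258.36431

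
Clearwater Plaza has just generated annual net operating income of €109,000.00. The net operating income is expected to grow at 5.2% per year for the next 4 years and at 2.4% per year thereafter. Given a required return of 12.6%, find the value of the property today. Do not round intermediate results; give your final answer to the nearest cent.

D_1 = 114668.00000
D_2 = 120630.73600
D_3 = 126903.53427
D_4 = 133502.51805
Terminal value at year 4: TV = D_4×(1+g_2)/(r−g_2) = 136706.57849/0.102 = 1340260.57341
P_0 = D_1/(1+r)^1 + D_2/(1+r)^2 + D_3/(1+r)^3 + D_4/(1+r)^4 + TV/(1+r)^4
    = 101836.58970 + 95143.95414 + 88891.15431 + 83049.28449 + 833749.67960 = 1202670.66224

€1202670.66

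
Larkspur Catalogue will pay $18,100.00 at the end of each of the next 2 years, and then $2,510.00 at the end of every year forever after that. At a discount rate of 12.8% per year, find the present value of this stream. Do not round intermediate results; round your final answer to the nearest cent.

PV of 2-year annuity: $18,100.00 × [1 − (1+0.128)^−2] / 0.128 = 30271.36462
Perpetuity value at year 2: $2,510.00 / 0.128 = 19609.37500
PV of perpetuity: 19609.37500 / (1+0.128)^2 = 15411.52278
Total PV = 30271.36462 + 15411.52278 = 45682.88740

$45682.89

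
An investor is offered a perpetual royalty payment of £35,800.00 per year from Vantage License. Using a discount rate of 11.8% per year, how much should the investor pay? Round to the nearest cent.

Level perpetuity: PV = C / r = £35,800.00 / 0.118 = £303,389.83

£303389.83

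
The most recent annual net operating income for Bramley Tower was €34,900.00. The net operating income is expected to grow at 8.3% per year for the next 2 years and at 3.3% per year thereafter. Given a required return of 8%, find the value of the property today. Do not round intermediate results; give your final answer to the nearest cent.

€841415.90

D_1 = 37796.70000
D_2 = 40933.82610
Terminal value at year 2: TV = D_2×(1+g_2)/(r−g_2) = 42284.64236/0.047 = 899673.24173
P_0 = D_1/(1+r)^1 + D_2/(1+r)^2 + TV/(1+r)^2
    = 34996.94444 + 35094.15818 + 771324.79572 = 841415.89835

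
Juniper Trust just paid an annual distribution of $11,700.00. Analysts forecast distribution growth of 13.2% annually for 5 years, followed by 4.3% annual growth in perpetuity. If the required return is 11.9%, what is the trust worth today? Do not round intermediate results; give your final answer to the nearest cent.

D_1 = 13244.40000
D_2 = 14992.66080
D_3 = 16971.69203
D_4 = 19211.95537
D_5 = 21747.93348
Terminal value at year 5: TV = D_5×(1+g_2)/(r−g_2) = 22683.09462/0.076 = 298461.77134
P_0 = D_1/(1+r)^1 + D_2/(1+r)^2 + D_3/(1+r)^3 + D_4/(1+r)^4 + D_5/(1+r)^5 + TV/(1+r)^5
    = 11835.92493 + 11973.42898 + 12112.53047 + 12253.24799 + 12395.60029 + 170113.30393 = 230684.03659

$230684.04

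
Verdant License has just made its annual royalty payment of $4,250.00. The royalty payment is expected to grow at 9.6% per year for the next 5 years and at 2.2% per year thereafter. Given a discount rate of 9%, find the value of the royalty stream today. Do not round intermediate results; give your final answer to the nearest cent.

$87255.99

D_1 = 4658.00000
D_2 = 5105.16800
D_3 = 5595.26413
D_4 = 6132.40948
D_5 = 6721.12079
Terminal value at year 5: TV = D_5×(1+g_2)/(r−g_2) = 6868.98545/0.068 = 101014.49195
P_0 = D_1/(1+r)^1 + D_2/(1+r)^2 + D_3/(1+r)^3 + D_4/(1+r)^4 + D_5/(1+r)^5 + TV/(1+r)^5
    = 4273.39450 + 4296.91777 + 4320.57053 + 4344.35348 + 4368.26736 + 65652.48879 = 87255.99241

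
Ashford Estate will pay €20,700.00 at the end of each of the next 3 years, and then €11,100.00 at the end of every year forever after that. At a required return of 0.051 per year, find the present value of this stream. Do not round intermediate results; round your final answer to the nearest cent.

€243741.33

PV of 3-year annuity: €20,700.00 × [1 − (1+0.051)^−3] / 0.051 = 56265.77205
Perpetuity value at year 3: €11,100.00 / 0.051 = 217647.05882
PV of perpetuity: 217647.05882 / (1+0.051)^3 = 187475.55787
Total PV = 56265.77205 + 187475.55787 = 243741.32992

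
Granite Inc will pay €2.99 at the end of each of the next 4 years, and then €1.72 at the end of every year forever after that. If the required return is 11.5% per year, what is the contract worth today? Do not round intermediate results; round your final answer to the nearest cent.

€18.85

PV of 4-year annuity: €2.99 × [1 − (1+0.115)^−4] / 0.115 = 9.17815
Perpetuity value at year 4: €1.72 / 0.115 = 14.95652
PV of perpetuity: 14.95652 / (1+0.115)^4 = 9.67679
Total PV = 9.17815 + 9.67679 = 18.85493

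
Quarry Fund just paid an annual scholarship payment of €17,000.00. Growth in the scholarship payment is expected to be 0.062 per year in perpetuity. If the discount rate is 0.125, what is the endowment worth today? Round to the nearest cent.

D₁ = D₀ × (1 + g) = €17,000.00 × 1.062 = €18,054.0000
Growing perpetuity: P = D₁ / (r − g) = €18,054.0000 / (0.125 − 0.062) = €286,571.43

€286571.43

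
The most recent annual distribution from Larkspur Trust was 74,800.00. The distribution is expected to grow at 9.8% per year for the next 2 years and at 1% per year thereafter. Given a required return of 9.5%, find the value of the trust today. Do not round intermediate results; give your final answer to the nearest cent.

1043892.16

D_1 = 82130.40000
D_2 = 90179.17920
Terminal value at year 2: TV = D_2×(1+g_2)/(r−g_2) = 91080.97099/0.085 = 1071540.83520
P_0 = D_1/(1+r)^1 + D_2/(1+r)^2 + TV/(1+r)^2
    = 75004.93151 + 75210.42447 + 893676.80841 = 1043892.16438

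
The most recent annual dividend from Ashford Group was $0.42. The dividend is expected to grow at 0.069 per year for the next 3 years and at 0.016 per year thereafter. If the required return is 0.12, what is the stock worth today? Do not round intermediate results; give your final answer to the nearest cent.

$4.72

D_1 = 0.44898
D_2 = 0.47996
D_3 = 0.51308
Terminal value at year 3: TV = D_3×(1+g_2)/(r−g_2) = 0.52129/0.104 = 5.01237
P_0 = D_1/(1+r)^1 + D_2/(1+r)^2 + D_3/(1+r)^3 + TV/(1+r)^3
    = 0.40087 + 0.38262 + 0.36520 + 3.56770 = 4.71640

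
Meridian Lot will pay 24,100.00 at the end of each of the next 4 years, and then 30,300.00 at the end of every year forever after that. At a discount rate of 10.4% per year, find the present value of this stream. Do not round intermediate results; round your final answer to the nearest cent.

PV of 4-year annuity: 24,100.00 × [1 − (1+0.104)^−4] / 0.104 = 75736.94333
Perpetuity value at year 4: 30,300.00 / 0.104 = 291346.15385
PV of perpetuity: 291346.15385 / (1+0.104)^4 = 196125.01763
Total PV = 75736.94333 + 196125.01763 = 271861.96096

271861.96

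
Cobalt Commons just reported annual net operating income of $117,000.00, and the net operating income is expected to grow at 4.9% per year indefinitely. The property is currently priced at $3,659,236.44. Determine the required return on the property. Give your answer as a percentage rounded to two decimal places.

D₁ = $117,000.00 × 1.049 = $122,733.0000
P = D₁/(r − g) ⇒ r = D₁/P + g = $122,733.0000/$3,659,236.44 + 0.049 = 0.033541 + 0.049 = 0.082541

8.25%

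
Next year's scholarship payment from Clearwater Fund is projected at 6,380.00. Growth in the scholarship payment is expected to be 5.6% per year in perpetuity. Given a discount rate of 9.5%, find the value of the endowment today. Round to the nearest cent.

Growing perpetuity: P = D₁ / (r − g) = 6,380.0000 / (0.095 − 0.056) = 163,589.74

163589.74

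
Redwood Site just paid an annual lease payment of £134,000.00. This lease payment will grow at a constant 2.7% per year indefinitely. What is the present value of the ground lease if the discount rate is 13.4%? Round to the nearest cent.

D₁ = D₀ × (1 + g) = £134,000.00 × 1.027 = £137,618.0000
Growing perpetuity: P = D₁ / (r − g) = £137,618.0000 / (0.134 − 0.027) = £1,286,149.53

£1286149.53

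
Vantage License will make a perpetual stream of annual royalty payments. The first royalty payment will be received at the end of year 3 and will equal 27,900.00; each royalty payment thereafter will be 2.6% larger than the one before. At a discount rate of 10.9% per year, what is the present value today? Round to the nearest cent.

273314.72

Value at end of year 2: C₁ / (r − g) = 27,900.00 / (0.109 − 0.026) = 336,144.5783
Discount to today: PV = 336,144.5783 / (1 + 0.109)^2 = 336,144.5783 / 1.229881 = 273,314.72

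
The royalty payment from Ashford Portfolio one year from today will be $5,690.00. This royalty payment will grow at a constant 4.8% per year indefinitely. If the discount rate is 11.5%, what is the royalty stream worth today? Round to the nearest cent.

Growing perpetuity: P = D₁ / (r − g) = $5,690.0000 / (0.115 − 0.048) = $84,925.37

$84925.37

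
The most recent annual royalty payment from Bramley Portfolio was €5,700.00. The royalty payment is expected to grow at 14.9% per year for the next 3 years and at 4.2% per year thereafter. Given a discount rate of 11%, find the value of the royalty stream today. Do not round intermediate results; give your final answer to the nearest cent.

D_1 = 6549.30000
D_2 = 7525.14570
D_3 = 8646.39241
Terminal value at year 3: TV = D_3×(1+g_2)/(r−g_2) = 9009.54089/0.068 = 132493.24839
P_0 = D_1/(1+r)^1 + D_2/(1+r)^2 + D_3/(1+r)^3 + TV/(1+r)^3
    = 5900.27027 + 6107.57706 + 6322.16761 + 96877.92130 = 115207.93625

€115207.94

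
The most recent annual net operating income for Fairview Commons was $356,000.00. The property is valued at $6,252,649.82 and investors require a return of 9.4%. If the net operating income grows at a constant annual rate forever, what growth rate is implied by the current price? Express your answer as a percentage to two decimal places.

P = D₀(1+g)/(r−g) ⇒ P(r−g) = D₀(1+g) ⇒ g(P+D₀) = P·r − D₀
g = (P·r − D₀)/(P + D₀) = ($6,252,649.82×0.094 − $356,000.00) / ($6,252,649.82 + $356,000.00) = 0.035068

3.51%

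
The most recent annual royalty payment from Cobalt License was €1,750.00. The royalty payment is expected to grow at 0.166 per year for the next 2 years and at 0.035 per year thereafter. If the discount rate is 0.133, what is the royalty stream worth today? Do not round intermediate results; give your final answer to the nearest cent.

€23228.85

D_1 = 2040.50000
D_2 = 2379.22300
Terminal value at year 2: TV = D_2×(1+g_2)/(r−g_2) = 2462.49581/0.098 = 25127.50821
P_0 = D_1/(1+r)^1 + D_2/(1+r)^2 + TV/(1+r)^2
    = 1800.97087 + 1853.42634 + 19574.45161 = 23228.84882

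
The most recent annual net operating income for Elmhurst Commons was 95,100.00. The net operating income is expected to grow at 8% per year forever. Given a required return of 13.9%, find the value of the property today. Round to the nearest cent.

D₁ = D₀ × (1 + g) = 95,100.00 × 1.08 = 102,708.0000
Growing perpetuity: P = D₁ / (r − g) = 102,708.0000 / (0.139 − 0.08) = 1,740,813.56

1740813.56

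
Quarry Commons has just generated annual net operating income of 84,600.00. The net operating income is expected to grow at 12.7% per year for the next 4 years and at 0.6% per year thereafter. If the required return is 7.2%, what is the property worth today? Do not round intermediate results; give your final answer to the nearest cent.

D_1 = 95344.20000
D_2 = 107452.91340
D_3 = 121099.43340
D_4 = 136479.06144
Terminal value at year 4: TV = D_4×(1+g_2)/(r−g_2) = 137297.93581/0.066 = 2080271.75473
P_0 = D_1/(1+r)^1 + D_2/(1+r)^2 + D_3/(1+r)^3 + D_4/(1+r)^4 + TV/(1+r)^4
    = 88940.48507 + 93503.66295 + 98300.95909 + 103344.38516 + 1575218.96167 = 1959308.45394

1959308.45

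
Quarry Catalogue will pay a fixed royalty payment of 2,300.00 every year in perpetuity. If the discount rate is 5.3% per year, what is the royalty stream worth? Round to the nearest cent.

Level perpetuity: PV = C / r = 2,300.00 / 0.053 = 43,396.23

43396.23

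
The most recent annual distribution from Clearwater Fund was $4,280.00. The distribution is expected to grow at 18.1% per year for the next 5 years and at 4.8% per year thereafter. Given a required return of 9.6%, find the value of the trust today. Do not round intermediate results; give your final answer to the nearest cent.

$162681.23

D_1 = 5054.68000
D_2 = 5969.57708
D_3 = 7050.07053
D_4 = 8326.13330
D_5 = 9833.16342
Terminal value at year 5: TV = D_5×(1+g_2)/(r−g_2) = 10305.15527/0.048 = 214690.73477
P_0 = D_1/(1+r)^1 + D_2/(1+r)^2 + D_3/(1+r)^3 + D_4/(1+r)^4 + D_5/(1+r)^5 + TV/(1+r)^5
    = 4611.93431 + 4969.61169 + 5355.02866 + 5770.33654 + 6217.85351 + 135756.46840 = 162681.23311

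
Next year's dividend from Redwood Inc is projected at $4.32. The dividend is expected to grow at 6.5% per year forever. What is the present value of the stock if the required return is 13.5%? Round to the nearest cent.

Growing perpetuity: P = D₁ / (r − g) = $4.3200 / (0.135 − 0.065) = $61.71

$61.71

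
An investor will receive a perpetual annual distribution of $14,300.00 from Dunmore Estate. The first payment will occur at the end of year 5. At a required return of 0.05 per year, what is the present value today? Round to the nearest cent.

Value at end of year 4: C / r = $14,300.00 / 0.05 = $286,000.0000
Discount to today: PV = $286,000.0000 / (1 + 0.05)^4 = $286,000.0000 / 1.215506 = $235,292.91

$235292.91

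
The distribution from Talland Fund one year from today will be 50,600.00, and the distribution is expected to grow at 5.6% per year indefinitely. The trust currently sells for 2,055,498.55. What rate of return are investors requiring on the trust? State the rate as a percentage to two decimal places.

8.06%

P = D₁/(r − g) ⇒ r = D₁/P + g = 50,600.0000/2,055,498.55 + 0.056 = 0.024617 + 0.056 = 0.080617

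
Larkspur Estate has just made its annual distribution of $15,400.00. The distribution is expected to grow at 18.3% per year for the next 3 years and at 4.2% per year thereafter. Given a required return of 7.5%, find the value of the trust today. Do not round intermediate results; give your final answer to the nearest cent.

$704162.62

D_1 = 18218.20000
D_2 = 21552.13060
D_3 = 25496.17050
Terminal value at year 3: TV = D_3×(1+g_2)/(r−g_2) = 26567.00966/0.033 = 805060.89881
P_0 = D_1/(1+r)^1 + D_2/(1+r)^2 + D_3/(1+r)^3 + TV/(1+r)^3
    = 16947.16279 + 18649.76147 + 20523.41193 + 648042.27960 = 704162.61579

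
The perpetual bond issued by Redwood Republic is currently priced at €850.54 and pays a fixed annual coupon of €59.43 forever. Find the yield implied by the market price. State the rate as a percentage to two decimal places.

6.99%

P = C/r ⇒ r = C/P = €59.43/€850.54 = 0.069873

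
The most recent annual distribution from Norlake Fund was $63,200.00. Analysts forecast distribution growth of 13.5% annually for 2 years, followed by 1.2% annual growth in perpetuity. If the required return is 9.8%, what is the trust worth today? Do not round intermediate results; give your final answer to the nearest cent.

$927529.67

D_1 = 71732.00000
D_2 = 81415.82000
Terminal value at year 2: TV = D_2×(1+g_2)/(r−g_2) = 82392.80984/0.086 = 958055.92837
P_0 = D_1/(1+r)^1 + D_2/(1+r)^2 + TV/(1+r)^2
    = 65329.69035 + 67531.14621 + 794668.83684 = 927529.67340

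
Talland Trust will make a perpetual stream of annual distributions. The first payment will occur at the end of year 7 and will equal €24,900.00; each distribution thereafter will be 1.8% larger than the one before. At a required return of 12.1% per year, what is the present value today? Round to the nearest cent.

€121822.76

Value at end of year 6: C₁ / (r − g) = €24,900.00 / (0.121 − 0.018) = €241,747.5728
Discount to today: PV = €241,747.5728 / (1 + 0.121)^6 = €241,747.5728 / 1.984420 = €121,822.76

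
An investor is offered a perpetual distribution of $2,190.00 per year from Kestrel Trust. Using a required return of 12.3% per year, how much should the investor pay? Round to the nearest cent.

$17804.88

Level perpetuity: PV = C / r = $2,190.00 / 0.123 = $17,804.88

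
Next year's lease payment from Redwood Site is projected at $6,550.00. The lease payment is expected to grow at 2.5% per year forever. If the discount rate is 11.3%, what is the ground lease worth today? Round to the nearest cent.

Growing perpetuity: P = D₁ / (r − g) = $6,550.0000 / (0.113 − 0.025) = $74,431.82

$74431.82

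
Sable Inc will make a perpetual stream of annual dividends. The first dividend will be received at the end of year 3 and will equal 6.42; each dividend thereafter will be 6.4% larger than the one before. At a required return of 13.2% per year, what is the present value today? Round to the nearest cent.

Value at end of year 2: C₁ / (r − g) = 6.42 / (0.132 − 0.064) = 94.4118
Discount to today: PV = 94.4118 / (1 + 0.132)^2 = 94.4118 / 1.281424 = 73.68

73.68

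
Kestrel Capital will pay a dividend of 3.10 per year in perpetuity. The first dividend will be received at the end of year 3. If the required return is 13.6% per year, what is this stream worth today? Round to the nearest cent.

Value at end of year 2: C / r = 3.10 / 0.136 = 22.7941
Discount to today: PV = 22.7941 / (1 + 0.136)^2 = 22.7941 / 1.290496 = 17.66

17.66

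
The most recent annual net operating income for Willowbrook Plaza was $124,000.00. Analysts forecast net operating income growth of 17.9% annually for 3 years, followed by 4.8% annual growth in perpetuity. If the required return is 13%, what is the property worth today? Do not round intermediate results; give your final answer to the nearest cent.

D_1 = 146196.00000
D_2 = 172365.08400
D_3 = 203218.43404
Terminal value at year 3: TV = D_3×(1+g_2)/(r−g_2) = 212972.91887/0.082 = 2597230.71792
P_0 = D_1/(1+r)^1 + D_2/(1+r)^2 + D_3/(1+r)^3 + TV/(1+r)^3
    = 129376.99115 + 134987.14386 + 140840.56869 + 1800011.17053 = 2205215.87423

$2205215.87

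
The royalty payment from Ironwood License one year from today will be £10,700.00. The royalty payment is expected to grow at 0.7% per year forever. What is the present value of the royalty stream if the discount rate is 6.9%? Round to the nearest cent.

Growing perpetuity: P = D₁ / (r − g) = £10,700.0000 / (0.069 − 0.007) = £172,580.65

£172580.65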